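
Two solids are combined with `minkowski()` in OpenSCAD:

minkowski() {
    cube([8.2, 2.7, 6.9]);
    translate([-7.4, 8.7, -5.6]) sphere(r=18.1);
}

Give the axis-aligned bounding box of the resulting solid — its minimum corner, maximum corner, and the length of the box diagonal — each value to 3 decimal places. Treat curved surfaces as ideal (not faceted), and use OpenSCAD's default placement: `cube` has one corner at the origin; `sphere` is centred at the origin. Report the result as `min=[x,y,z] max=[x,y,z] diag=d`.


A = translate([-7.4, 8.7, -5.6]) sphere(r=18.1) → bbox [-25.5,-9.4,-23.7] .. [10.7,26.8,12.5]
B = cube([8.2, 2.7, 6.9]) → bbox [0,0,0] .. [8.2,2.7,6.9]
lo = A.lo+B.lo = [-25.5+0, -9.4+0, -23.7+0] = [-25.500,-9.400,-23.700]
hi = A.hi+B.hi = [10.7+8.2, 26.8+2.7, 12.5+6.9] = [18.900,29.500,19.400]
diag = √(44.4²+38.9²+43.1²) = √5342.18 = 73.090

min=[-25.500,-9.400,-23.700] max=[18.900,29.500,19.400] diag=73.090


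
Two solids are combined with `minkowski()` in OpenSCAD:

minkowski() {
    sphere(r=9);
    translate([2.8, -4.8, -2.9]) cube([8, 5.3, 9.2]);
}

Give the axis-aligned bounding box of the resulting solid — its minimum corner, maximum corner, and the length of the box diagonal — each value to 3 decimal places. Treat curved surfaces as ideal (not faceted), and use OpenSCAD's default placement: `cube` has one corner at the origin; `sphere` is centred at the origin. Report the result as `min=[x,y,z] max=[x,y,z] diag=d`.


min=[-6.200,-13.800,-11.900] max=[19.800,9.500,15.300] diag=44.258

A = translate([2.8, -4.8, -2.9]) cube([8, 5.3, 9.2]) → bbox [2.8,-4.8,-2.9] .. [10.8,0.5,6.3]
B = sphere(r=9) → bbox [-9,-9,-9] .. [9,9,9]
lo = A.lo+B.lo = [2.8-9, -4.8-9, -2.9-9] = [-6.200,-13.800,-11.900]
hi = A.hi+B.hi = [10.8+9, 0.5+9, 6.3+9] = [19.800,9.500,15.300]
diag = √(26²+23.3²+27.2²) = √1958.73 = 44.258


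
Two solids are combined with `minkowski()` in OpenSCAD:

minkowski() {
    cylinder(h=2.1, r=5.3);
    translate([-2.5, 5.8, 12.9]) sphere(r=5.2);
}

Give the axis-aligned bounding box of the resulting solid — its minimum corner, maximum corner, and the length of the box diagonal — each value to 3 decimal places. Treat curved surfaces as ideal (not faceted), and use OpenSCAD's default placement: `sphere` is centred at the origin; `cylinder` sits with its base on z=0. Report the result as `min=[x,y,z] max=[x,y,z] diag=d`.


min=[-13.000,-4.700,7.700] max=[8.000,16.300,20.200] diag=32.222

A = translate([-2.5, 5.8, 12.9]) sphere(r=5.2) → bbox [-7.7,0.6,7.7] .. [2.7,11,18.1]
B = cylinder(h=2.1, r=5.3) → bbox [-5.3,-5.3,0] .. [5.3,5.3,2.1]
lo = A.lo+B.lo = [-7.7-5.3, 0.6-5.3, 7.7+0] = [-13.000,-4.700,7.700]
hi = A.hi+B.hi = [2.7+5.3, 11+5.3, 18.1+2.1] = [8.000,16.300,20.200]
diag = √(21²+21²+12.5²) = √1038.25 = 32.222


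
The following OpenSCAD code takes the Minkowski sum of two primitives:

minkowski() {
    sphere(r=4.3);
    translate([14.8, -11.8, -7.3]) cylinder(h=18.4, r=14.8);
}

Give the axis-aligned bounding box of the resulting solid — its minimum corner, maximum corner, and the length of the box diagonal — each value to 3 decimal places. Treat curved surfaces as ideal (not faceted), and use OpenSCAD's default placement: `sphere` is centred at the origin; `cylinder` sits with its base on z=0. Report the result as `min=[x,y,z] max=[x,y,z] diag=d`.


min=[-4.300,-30.900,-11.600] max=[33.900,7.300,15.400] diag=60.394

A = translate([14.8, -11.8, -7.3]) cylinder(h=18.4, r=14.8) → bbox [0,-26.6,-7.3] .. [29.6,3,11.1]
B = sphere(r=4.3) → bbox [-4.3,-4.3,-4.3] .. [4.3,4.3,4.3]
lo = A.lo+B.lo = [0-4.3, -26.6-4.3, -7.3-4.3] = [-4.300,-30.900,-11.600]
hi = A.hi+B.hi = [29.6+4.3, 3+4.3, 11.1+4.3] = [33.900,7.300,15.400]
diag = √(38.2²+38.2²+27²) = √3647.48 = 60.394


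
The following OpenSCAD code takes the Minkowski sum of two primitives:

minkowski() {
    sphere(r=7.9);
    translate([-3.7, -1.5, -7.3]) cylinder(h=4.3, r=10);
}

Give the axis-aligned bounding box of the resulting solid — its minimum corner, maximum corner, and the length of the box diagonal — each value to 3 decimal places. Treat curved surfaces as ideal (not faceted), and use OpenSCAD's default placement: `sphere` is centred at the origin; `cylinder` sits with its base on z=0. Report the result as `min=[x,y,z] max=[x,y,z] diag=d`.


min=[-21.600,-19.400,-15.200] max=[14.200,16.400,4.900] diag=54.473

A = translate([-3.7, -1.5, -7.3]) cylinder(h=4.3, r=10) → bbox [-13.7,-11.5,-7.3] .. [6.3,8.5,-3]
B = sphere(r=7.9) → bbox [-7.9,-7.9,-7.9] .. [7.9,7.9,7.9]
lo = A.lo+B.lo = [-13.7-7.9, -11.5-7.9, -7.3-7.9] = [-21.600,-19.400,-15.200]
hi = A.hi+B.hi = [6.3+7.9, 8.5+7.9, -3+7.9] = [14.200,16.400,4.900]
diag = √(35.8²+35.8²+20.1²) = √2967.29 = 54.473


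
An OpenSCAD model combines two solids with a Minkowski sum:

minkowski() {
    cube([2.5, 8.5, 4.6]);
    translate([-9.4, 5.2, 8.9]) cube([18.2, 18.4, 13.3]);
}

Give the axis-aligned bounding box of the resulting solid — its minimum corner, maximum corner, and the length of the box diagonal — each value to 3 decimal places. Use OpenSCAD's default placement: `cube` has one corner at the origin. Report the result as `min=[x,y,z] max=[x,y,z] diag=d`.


min=[-9.400,5.200,8.900] max=[11.300,32.100,26.800] diag=38.373

A = translate([-9.4, 5.2, 8.9]) cube([18.2, 18.4, 13.3]) → bbox [-9.4,5.2,8.9] .. [8.8,23.6,22.2]
B = cube([2.5, 8.5, 4.6]) → bbox [0,0,0] .. [2.5,8.5,4.6]
lo = A.lo+B.lo = [-9.4+0, 5.2+0, 8.9+0] = [-9.400,5.200,8.900]
hi = A.hi+B.hi = [8.8+2.5, 23.6+8.5, 22.2+4.6] = [11.300,32.100,26.800]
diag = √(20.7²+26.9²+17.9²) = √1472.51 = 38.373


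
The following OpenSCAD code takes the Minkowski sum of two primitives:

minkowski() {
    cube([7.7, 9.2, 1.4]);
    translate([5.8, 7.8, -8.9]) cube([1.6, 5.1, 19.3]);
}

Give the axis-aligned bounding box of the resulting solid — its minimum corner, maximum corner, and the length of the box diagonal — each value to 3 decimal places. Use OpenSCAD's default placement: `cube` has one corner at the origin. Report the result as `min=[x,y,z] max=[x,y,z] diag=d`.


min=[5.800,7.800,-8.900] max=[15.100,22.100,11.800] diag=26.823

A = translate([5.8, 7.8, -8.9]) cube([1.6, 5.1, 19.3]) → bbox [5.8,7.8,-8.9] .. [7.4,12.9,10.4]
B = cube([7.7, 9.2, 1.4]) → bbox [0,0,0] .. [7.7,9.2,1.4]
lo = A.lo+B.lo = [5.8+0, 7.8+0, -8.9+0] = [5.800,7.800,-8.900]
hi = A.hi+B.hi = [7.4+7.7, 12.9+9.2, 10.4+1.4] = [15.100,22.100,11.800]
diag = √(9.3²+14.3²+20.7²) = √719.47 = 26.823


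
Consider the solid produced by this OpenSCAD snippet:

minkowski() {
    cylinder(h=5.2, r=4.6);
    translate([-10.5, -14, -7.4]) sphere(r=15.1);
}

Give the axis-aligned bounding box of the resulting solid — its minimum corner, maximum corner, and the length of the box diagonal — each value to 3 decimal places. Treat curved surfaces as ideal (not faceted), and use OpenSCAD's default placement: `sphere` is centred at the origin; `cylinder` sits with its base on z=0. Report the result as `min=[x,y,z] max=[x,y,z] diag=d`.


A = translate([-10.5, -14, -7.4]) sphere(r=15.1) → bbox [-25.6,-29.1,-22.5] .. [4.6,1.1,7.7]
B = cylinder(h=5.2, r=4.6) → bbox [-4.6,-4.6,0] .. [4.6,4.6,5.2]
lo = A.lo+B.lo = [-25.6-4.6, -29.1-4.6, -22.5+0] = [-30.200,-33.700,-22.500]
hi = A.hi+B.hi = [4.6+4.6, 1.1+4.6, 7.7+5.2] = [9.200,5.700,12.900]
diag = √(39.4²+39.4²+35.4²) = √4357.88 = 66.014

min=[-30.200,-33.700,-22.500] max=[9.200,5.700,12.900] diag=66.014


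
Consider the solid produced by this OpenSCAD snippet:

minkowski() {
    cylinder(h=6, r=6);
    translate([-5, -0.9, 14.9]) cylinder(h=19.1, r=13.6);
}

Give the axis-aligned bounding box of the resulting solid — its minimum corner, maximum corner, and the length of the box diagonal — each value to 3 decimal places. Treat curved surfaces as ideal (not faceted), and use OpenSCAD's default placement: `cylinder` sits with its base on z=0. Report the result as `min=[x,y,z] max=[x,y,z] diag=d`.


A = translate([-5, -0.9, 14.9]) cylinder(h=19.1, r=13.6) → bbox [-18.6,-14.5,14.9] .. [8.6,12.7,34]
B = cylinder(h=6, r=6) → bbox [-6,-6,0] .. [6,6,6]
lo = A.lo+B.lo = [-18.6-6, -14.5-6, 14.9+0] = [-24.600,-20.500,14.900]
hi = A.hi+B.hi = [8.6+6, 12.7+6, 34+6] = [14.600,18.700,40.000]
diag = √(39.2²+39.2²+25.1²) = √3703.29 = 60.855

min=[-24.600,-20.500,14.900] max=[14.600,18.700,40.000] diag=60.855


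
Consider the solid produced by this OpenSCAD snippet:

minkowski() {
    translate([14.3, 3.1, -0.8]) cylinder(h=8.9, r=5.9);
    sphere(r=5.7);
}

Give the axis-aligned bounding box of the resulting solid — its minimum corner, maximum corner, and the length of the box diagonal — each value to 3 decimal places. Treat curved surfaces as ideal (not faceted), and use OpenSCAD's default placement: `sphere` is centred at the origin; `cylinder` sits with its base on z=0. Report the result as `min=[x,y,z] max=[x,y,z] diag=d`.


min=[2.700,-8.500,-6.500] max=[25.900,14.700,13.800] diag=38.582

A = translate([14.3, 3.1, -0.8]) cylinder(h=8.9, r=5.9) → bbox [8.4,-2.8,-0.8] .. [20.2,9,8.1]
B = sphere(r=5.7) → bbox [-5.7,-5.7,-5.7] .. [5.7,5.7,5.7]
lo = A.lo+B.lo = [8.4-5.7, -2.8-5.7, -0.8-5.7] = [2.700,-8.500,-6.500]
hi = A.hi+B.hi = [20.2+5.7, 9+5.7, 8.1+5.7] = [25.900,14.700,13.800]
diag = √(23.2²+23.2²+20.3²) = √1488.57 = 38.582


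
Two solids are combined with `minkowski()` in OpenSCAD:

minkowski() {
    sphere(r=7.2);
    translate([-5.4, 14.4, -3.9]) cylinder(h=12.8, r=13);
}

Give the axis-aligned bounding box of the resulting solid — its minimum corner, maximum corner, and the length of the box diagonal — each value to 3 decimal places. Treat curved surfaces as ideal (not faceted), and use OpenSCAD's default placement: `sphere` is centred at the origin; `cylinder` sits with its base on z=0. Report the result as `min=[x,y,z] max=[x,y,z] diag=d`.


A = translate([-5.4, 14.4, -3.9]) cylinder(h=12.8, r=13) → bbox [-18.4,1.4,-3.9] .. [7.6,27.4,8.9]
B = sphere(r=7.2) → bbox [-7.2,-7.2,-7.2] .. [7.2,7.2,7.2]
lo = A.lo+B.lo = [-18.4-7.2, 1.4-7.2, -3.9-7.2] = [-25.600,-5.800,-11.100]
hi = A.hi+B.hi = [7.6+7.2, 27.4+7.2, 8.9+7.2] = [14.800,34.600,16.100]
diag = √(40.4²+40.4²+27.2²) = √4004.16 = 63.278

min=[-25.600,-5.800,-11.100] max=[14.800,34.600,16.100] diag=63.278


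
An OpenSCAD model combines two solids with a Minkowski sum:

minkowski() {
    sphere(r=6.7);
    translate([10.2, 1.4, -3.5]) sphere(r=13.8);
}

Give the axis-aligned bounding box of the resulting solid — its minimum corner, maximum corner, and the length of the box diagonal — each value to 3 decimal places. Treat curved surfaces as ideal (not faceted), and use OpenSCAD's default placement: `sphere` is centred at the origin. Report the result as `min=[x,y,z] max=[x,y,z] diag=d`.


min=[-10.300,-19.100,-24.000] max=[30.700,21.900,17.000] diag=71.014

A = translate([10.2, 1.4, -3.5]) sphere(r=13.8) → bbox [-3.6,-12.4,-17.3] .. [24,15.2,10.3]
B = sphere(r=6.7) → bbox [-6.7,-6.7,-6.7] .. [6.7,6.7,6.7]
lo = A.lo+B.lo = [-3.6-6.7, -12.4-6.7, -17.3-6.7] = [-10.300,-19.100,-24.000]
hi = A.hi+B.hi = [24+6.7, 15.2+6.7, 10.3+6.7] = [30.700,21.900,17.000]
diag = √(41²+41²+41²) = √5043 = 71.014


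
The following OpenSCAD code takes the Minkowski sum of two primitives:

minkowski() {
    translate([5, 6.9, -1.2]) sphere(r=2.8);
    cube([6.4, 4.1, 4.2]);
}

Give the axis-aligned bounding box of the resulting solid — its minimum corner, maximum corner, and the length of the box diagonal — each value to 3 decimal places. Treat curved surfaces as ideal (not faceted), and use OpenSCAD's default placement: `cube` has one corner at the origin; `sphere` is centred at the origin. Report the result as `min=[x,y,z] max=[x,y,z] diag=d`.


A = translate([5, 6.9, -1.2]) sphere(r=2.8) → bbox [2.2,4.1,-4] .. [7.8,9.7,1.6]
B = cube([6.4, 4.1, 4.2]) → bbox [0,0,0] .. [6.4,4.1,4.2]
lo = A.lo+B.lo = [2.2+0, 4.1+0, -4+0] = [2.200,4.100,-4.000]
hi = A.hi+B.hi = [7.8+6.4, 9.7+4.1, 1.6+4.2] = [14.200,13.800,5.800]
diag = √(12²+9.7²+9.8²) = √334.13 = 18.279

min=[2.200,4.100,-4.000] max=[14.200,13.800,5.800] diag=18.279


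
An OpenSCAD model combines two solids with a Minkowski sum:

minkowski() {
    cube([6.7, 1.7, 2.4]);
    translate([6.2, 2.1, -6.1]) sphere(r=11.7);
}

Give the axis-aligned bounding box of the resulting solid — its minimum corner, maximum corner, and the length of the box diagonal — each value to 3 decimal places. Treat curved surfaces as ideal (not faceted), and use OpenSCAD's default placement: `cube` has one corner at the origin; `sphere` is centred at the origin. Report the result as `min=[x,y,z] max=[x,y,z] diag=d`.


min=[-5.500,-9.600,-17.800] max=[24.600,15.500,8.000] diag=46.922

A = translate([6.2, 2.1, -6.1]) sphere(r=11.7) → bbox [-5.5,-9.6,-17.8] .. [17.9,13.8,5.6]
B = cube([6.7, 1.7, 2.4]) → bbox [0,0,0] .. [6.7,1.7,2.4]
lo = A.lo+B.lo = [-5.5+0, -9.6+0, -17.8+0] = [-5.500,-9.600,-17.800]
hi = A.hi+B.hi = [17.9+6.7, 13.8+1.7, 5.6+2.4] = [24.600,15.500,8.000]
diag = √(30.1²+25.1²+25.8²) = √2201.66 = 46.922


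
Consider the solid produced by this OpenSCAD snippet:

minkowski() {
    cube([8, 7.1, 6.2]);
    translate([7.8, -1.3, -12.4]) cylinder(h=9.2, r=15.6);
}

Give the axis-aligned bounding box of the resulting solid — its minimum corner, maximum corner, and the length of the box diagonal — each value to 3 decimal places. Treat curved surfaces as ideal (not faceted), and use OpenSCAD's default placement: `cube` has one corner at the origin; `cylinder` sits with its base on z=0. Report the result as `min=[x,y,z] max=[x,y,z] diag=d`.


min=[-7.800,-16.900,-12.400] max=[31.400,21.400,3.000] diag=56.927

A = translate([7.8, -1.3, -12.4]) cylinder(h=9.2, r=15.6) → bbox [-7.8,-16.9,-12.4] .. [23.4,14.3,-3.2]
B = cube([8, 7.1, 6.2]) → bbox [0,0,0] .. [8,7.1,6.2]
lo = A.lo+B.lo = [-7.8+0, -16.9+0, -12.4+0] = [-7.800,-16.900,-12.400]
hi = A.hi+B.hi = [23.4+8, 14.3+7.1, -3.2+6.2] = [31.400,21.400,3.000]
diag = √(39.2²+38.3²+15.4²) = √3240.69 = 56.927


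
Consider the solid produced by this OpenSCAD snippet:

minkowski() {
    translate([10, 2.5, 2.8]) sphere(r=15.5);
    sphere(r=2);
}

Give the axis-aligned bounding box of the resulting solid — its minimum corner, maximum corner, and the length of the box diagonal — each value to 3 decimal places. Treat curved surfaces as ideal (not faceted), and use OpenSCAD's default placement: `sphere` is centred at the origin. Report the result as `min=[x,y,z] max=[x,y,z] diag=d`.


min=[-7.500,-15.000,-14.700] max=[27.500,20.000,20.300] diag=60.622

A = translate([10, 2.5, 2.8]) sphere(r=15.5) → bbox [-5.5,-13,-12.7] .. [25.5,18,18.3]
B = sphere(r=2) → bbox [-2,-2,-2] .. [2,2,2]
lo = A.lo+B.lo = [-5.5-2, -13-2, -12.7-2] = [-7.500,-15.000,-14.700]
hi = A.hi+B.hi = [25.5+2, 18+2, 18.3+2] = [27.500,20.000,20.300]
diag = √(35²+35²+35²) = √3675 = 60.622


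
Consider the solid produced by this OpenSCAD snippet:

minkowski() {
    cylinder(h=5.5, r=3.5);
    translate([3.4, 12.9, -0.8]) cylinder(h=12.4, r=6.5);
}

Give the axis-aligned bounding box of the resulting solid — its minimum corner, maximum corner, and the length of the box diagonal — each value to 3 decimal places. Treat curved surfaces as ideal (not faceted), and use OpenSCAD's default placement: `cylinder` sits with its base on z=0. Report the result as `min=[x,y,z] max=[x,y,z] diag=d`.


A = translate([3.4, 12.9, -0.8]) cylinder(h=12.4, r=6.5) → bbox [-3.1,6.4,-0.8] .. [9.9,19.4,11.6]
B = cylinder(h=5.5, r=3.5) → bbox [-3.5,-3.5,0] .. [3.5,3.5,5.5]
lo = A.lo+B.lo = [-3.1-3.5, 6.4-3.5, -0.8+0] = [-6.600,2.900,-0.800]
hi = A.hi+B.hi = [9.9+3.5, 19.4+3.5, 11.6+5.5] = [13.400,22.900,17.100]
diag = √(20²+20²+17.9²) = √1120.41 = 33.473

min=[-6.600,2.900,-0.800] max=[13.400,22.900,17.100] diag=33.473


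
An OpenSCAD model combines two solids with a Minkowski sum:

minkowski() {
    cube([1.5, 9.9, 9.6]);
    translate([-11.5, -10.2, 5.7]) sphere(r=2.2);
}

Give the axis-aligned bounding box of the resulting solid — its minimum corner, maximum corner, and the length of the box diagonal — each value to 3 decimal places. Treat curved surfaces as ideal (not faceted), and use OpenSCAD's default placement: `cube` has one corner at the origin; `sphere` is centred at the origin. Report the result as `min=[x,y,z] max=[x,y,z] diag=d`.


A = translate([-11.5, -10.2, 5.7]) sphere(r=2.2) → bbox [-13.7,-12.4,3.5] .. [-9.3,-8,7.9]
B = cube([1.5, 9.9, 9.6]) → bbox [0,0,0] .. [1.5,9.9,9.6]
lo = A.lo+B.lo = [-13.7+0, -12.4+0, 3.5+0] = [-13.700,-12.400,3.500]
hi = A.hi+B.hi = [-9.3+1.5, -8+9.9, 7.9+9.6] = [-7.800,1.900,17.500]
diag = √(5.9²+14.3²+14²) = √435.3 = 20.864

min=[-13.700,-12.400,3.500] max=[-7.800,1.900,17.500] diag=20.864


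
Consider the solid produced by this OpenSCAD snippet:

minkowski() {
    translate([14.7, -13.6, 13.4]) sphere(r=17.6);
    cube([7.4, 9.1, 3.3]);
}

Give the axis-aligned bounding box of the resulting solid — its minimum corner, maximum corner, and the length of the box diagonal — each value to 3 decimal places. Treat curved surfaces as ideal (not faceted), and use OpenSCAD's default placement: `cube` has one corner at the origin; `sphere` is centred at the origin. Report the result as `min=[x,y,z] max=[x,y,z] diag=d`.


A = translate([14.7, -13.6, 13.4]) sphere(r=17.6) → bbox [-2.9,-31.2,-4.2] .. [32.3,4,31]
B = cube([7.4, 9.1, 3.3]) → bbox [0,0,0] .. [7.4,9.1,3.3]
lo = A.lo+B.lo = [-2.9+0, -31.2+0, -4.2+0] = [-2.900,-31.200,-4.200]
hi = A.hi+B.hi = [32.3+7.4, 4+9.1, 31+3.3] = [39.700,13.100,34.300]
diag = √(42.6²+44.3²+38.5²) = √5259.5 = 72.522

min=[-2.900,-31.200,-4.200] max=[39.700,13.100,34.300] diag=72.522


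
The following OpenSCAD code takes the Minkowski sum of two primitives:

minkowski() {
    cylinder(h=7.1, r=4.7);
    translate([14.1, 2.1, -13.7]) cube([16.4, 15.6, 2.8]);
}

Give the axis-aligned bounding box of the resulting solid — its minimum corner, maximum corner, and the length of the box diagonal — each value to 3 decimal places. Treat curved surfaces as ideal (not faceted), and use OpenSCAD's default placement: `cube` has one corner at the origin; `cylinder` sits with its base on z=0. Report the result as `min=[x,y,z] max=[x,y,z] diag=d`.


min=[9.400,-2.600,-13.700] max=[35.200,22.400,-3.800] diag=37.265

A = translate([14.1, 2.1, -13.7]) cube([16.4, 15.6, 2.8]) → bbox [14.1,2.1,-13.7] .. [30.5,17.7,-10.9]
B = cylinder(h=7.1, r=4.7) → bbox [-4.7,-4.7,0] .. [4.7,4.7,7.1]
lo = A.lo+B.lo = [14.1-4.7, 2.1-4.7, -13.7+0] = [9.400,-2.600,-13.700]
hi = A.hi+B.hi = [30.5+4.7, 17.7+4.7, -10.9+7.1] = [35.200,22.400,-3.800]
diag = √(25.8²+25²+9.9²) = √1388.65 = 37.265


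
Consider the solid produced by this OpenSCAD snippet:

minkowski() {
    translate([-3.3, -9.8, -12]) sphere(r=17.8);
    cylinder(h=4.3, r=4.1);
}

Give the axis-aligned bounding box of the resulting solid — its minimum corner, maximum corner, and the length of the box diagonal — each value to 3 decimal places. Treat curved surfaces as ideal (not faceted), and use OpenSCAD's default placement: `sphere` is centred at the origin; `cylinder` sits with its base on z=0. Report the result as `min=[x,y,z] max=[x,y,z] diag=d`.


A = translate([-3.3, -9.8, -12]) sphere(r=17.8) → bbox [-21.1,-27.6,-29.8] .. [14.5,8,5.8]
B = cylinder(h=4.3, r=4.1) → bbox [-4.1,-4.1,0] .. [4.1,4.1,4.3]
lo = A.lo+B.lo = [-21.1-4.1, -27.6-4.1, -29.8+0] = [-25.200,-31.700,-29.800]
hi = A.hi+B.hi = [14.5+4.1, 8+4.1, 5.8+4.3] = [18.600,12.100,10.100]
diag = √(43.8²+43.8²+39.9²) = √5428.89 = 73.681

min=[-25.200,-31.700,-29.800] max=[18.600,12.100,10.100] diag=73.681


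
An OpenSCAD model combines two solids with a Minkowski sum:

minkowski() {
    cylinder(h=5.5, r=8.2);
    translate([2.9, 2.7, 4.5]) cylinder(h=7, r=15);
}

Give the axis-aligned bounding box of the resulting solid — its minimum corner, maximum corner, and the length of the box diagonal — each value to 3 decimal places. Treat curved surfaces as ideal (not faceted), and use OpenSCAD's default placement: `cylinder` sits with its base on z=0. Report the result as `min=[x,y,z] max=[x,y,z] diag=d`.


A = translate([2.9, 2.7, 4.5]) cylinder(h=7, r=15) → bbox [-12.1,-12.3,4.5] .. [17.9,17.7,11.5]
B = cylinder(h=5.5, r=8.2) → bbox [-8.2,-8.2,0] .. [8.2,8.2,5.5]
lo = A.lo+B.lo = [-12.1-8.2, -12.3-8.2, 4.5+0] = [-20.300,-20.500,4.500]
hi = A.hi+B.hi = [17.9+8.2, 17.7+8.2, 11.5+5.5] = [26.100,25.900,17.000]
diag = √(46.4²+46.4²+12.5²) = √4462.17 = 66.799

min=[-20.300,-20.500,4.500] max=[26.100,25.900,17.000] diag=66.799


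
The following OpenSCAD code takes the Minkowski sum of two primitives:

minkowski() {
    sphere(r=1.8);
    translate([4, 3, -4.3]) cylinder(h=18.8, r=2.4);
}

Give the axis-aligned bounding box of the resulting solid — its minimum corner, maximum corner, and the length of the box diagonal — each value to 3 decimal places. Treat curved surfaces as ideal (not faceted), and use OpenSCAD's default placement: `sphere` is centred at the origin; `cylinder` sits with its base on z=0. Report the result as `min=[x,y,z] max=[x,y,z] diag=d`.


A = translate([4, 3, -4.3]) cylinder(h=18.8, r=2.4) → bbox [1.6,0.6,-4.3] .. [6.4,5.4,14.5]
B = sphere(r=1.8) → bbox [-1.8,-1.8,-1.8] .. [1.8,1.8,1.8]
lo = A.lo+B.lo = [1.6-1.8, 0.6-1.8, -4.3-1.8] = [-0.200,-1.200,-6.100]
hi = A.hi+B.hi = [6.4+1.8, 5.4+1.8, 14.5+1.8] = [8.200,7.200,16.300]
diag = √(8.4²+8.4²+22.4²) = √642.88 = 25.355

min=[-0.200,-1.200,-6.100] max=[8.200,7.200,16.300] diag=25.355


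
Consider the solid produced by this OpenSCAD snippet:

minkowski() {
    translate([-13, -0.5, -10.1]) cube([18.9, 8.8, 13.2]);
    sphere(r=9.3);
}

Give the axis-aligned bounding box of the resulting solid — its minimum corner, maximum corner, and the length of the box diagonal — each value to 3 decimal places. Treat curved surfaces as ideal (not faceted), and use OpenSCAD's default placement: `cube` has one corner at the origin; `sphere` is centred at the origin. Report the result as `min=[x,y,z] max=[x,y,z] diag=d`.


A = translate([-13, -0.5, -10.1]) cube([18.9, 8.8, 13.2]) → bbox [-13,-0.5,-10.1] .. [5.9,8.3,3.1]
B = sphere(r=9.3) → bbox [-9.3,-9.3,-9.3] .. [9.3,9.3,9.3]
lo = A.lo+B.lo = [-13-9.3, -0.5-9.3, -10.1-9.3] = [-22.300,-9.800,-19.400]
hi = A.hi+B.hi = [5.9+9.3, 8.3+9.3, 3.1+9.3] = [15.200,17.600,12.400]
diag = √(37.5²+27.4²+31.8²) = √3168.25 = 56.287

min=[-22.300,-9.800,-19.400] max=[15.200,17.600,12.400] diag=56.287


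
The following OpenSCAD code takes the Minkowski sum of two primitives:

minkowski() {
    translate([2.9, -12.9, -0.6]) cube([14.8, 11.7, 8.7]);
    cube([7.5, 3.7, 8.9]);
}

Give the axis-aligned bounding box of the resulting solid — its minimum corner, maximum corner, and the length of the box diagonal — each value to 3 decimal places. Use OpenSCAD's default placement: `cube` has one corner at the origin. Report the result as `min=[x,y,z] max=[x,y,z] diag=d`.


A = translate([2.9, -12.9, -0.6]) cube([14.8, 11.7, 8.7]) → bbox [2.9,-12.9,-0.6] .. [17.7,-1.2,8.1]
B = cube([7.5, 3.7, 8.9]) → bbox [0,0,0] .. [7.5,3.7,8.9]
lo = A.lo+B.lo = [2.9+0, -12.9+0, -0.6+0] = [2.900,-12.900,-0.600]
hi = A.hi+B.hi = [17.7+7.5, -1.2+3.7, 8.1+8.9] = [25.200,2.500,17.000]
diag = √(22.3²+15.4²+17.6²) = √1044.21 = 32.314

min=[2.900,-12.900,-0.600] max=[25.200,2.500,17.000] diag=32.314


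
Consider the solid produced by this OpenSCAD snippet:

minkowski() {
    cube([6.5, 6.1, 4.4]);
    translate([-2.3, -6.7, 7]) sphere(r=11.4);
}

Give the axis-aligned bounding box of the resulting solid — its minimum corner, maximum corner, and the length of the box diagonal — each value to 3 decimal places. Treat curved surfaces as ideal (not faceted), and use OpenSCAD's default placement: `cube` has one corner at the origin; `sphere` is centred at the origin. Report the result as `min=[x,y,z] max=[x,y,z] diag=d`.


A = translate([-2.3, -6.7, 7]) sphere(r=11.4) → bbox [-13.7,-18.1,-4.4] .. [9.1,4.7,18.4]
B = cube([6.5, 6.1, 4.4]) → bbox [0,0,0] .. [6.5,6.1,4.4]
lo = A.lo+B.lo = [-13.7+0, -18.1+0, -4.4+0] = [-13.700,-18.100,-4.400]
hi = A.hi+B.hi = [9.1+6.5, 4.7+6.1, 18.4+4.4] = [15.600,10.800,22.800]
diag = √(29.3²+28.9²+27.2²) = √2433.54 = 49.331

min=[-13.700,-18.100,-4.400] max=[15.600,10.800,22.800] diag=49.331


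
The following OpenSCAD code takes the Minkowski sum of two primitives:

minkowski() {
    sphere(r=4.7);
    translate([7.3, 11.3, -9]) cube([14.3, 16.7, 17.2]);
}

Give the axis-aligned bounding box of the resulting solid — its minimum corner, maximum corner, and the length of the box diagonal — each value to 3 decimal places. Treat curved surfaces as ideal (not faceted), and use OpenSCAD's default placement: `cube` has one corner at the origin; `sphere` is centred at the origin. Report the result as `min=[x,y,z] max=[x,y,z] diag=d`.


A = translate([7.3, 11.3, -9]) cube([14.3, 16.7, 17.2]) → bbox [7.3,11.3,-9] .. [21.6,28,8.2]
B = sphere(r=4.7) → bbox [-4.7,-4.7,-4.7] .. [4.7,4.7,4.7]
lo = A.lo+B.lo = [7.3-4.7, 11.3-4.7, -9-4.7] = [2.600,6.600,-13.700]
hi = A.hi+B.hi = [21.6+4.7, 28+4.7, 8.2+4.7] = [26.300,32.700,12.900]
diag = √(23.7²+26.1²+26.6²) = √1950.46 = 44.164

min=[2.600,6.600,-13.700] max=[26.300,32.700,12.900] diag=44.164


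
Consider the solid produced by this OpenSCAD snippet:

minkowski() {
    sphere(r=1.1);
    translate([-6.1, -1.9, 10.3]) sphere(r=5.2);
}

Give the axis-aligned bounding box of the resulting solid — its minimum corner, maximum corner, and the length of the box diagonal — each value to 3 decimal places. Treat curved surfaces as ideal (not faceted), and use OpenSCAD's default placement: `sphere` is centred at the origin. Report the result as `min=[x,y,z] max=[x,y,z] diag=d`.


min=[-12.400,-8.200,4.000] max=[0.200,4.400,16.600] diag=21.824

A = translate([-6.1, -1.9, 10.3]) sphere(r=5.2) → bbox [-11.3,-7.1,5.1] .. [-0.9,3.3,15.5]
B = sphere(r=1.1) → bbox [-1.1,-1.1,-1.1] .. [1.1,1.1,1.1]
lo = A.lo+B.lo = [-11.3-1.1, -7.1-1.1, 5.1-1.1] = [-12.400,-8.200,4.000]
hi = A.hi+B.hi = [-0.9+1.1, 3.3+1.1, 15.5+1.1] = [0.200,4.400,16.600]
diag = √(12.6²+12.6²+12.6²) = √476.28 = 21.824


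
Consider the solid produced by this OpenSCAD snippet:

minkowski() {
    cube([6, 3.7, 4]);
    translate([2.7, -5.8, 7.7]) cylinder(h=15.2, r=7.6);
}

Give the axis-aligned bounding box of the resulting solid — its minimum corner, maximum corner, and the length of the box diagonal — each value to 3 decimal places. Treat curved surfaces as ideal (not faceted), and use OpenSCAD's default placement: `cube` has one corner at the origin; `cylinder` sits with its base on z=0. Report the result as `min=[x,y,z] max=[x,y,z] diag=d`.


A = translate([2.7, -5.8, 7.7]) cylinder(h=15.2, r=7.6) → bbox [-4.9,-13.4,7.7] .. [10.3,1.8,22.9]
B = cube([6, 3.7, 4]) → bbox [0,0,0] .. [6,3.7,4]
lo = A.lo+B.lo = [-4.9+0, -13.4+0, 7.7+0] = [-4.900,-13.400,7.700]
hi = A.hi+B.hi = [10.3+6, 1.8+3.7, 22.9+4] = [16.300,5.500,26.900]
diag = √(21.2²+18.9²+19.2²) = √1175.29 = 34.283

min=[-4.900,-13.400,7.700] max=[16.300,5.500,26.900] diag=34.283


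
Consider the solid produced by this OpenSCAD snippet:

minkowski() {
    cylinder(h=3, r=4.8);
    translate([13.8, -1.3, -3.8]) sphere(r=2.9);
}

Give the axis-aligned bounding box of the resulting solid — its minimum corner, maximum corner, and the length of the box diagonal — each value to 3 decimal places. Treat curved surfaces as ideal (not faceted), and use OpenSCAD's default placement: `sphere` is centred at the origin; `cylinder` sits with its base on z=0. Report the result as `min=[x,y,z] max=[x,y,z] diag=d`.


A = translate([13.8, -1.3, -3.8]) sphere(r=2.9) → bbox [10.9,-4.2,-6.7] .. [16.7,1.6,-0.9]
B = cylinder(h=3, r=4.8) → bbox [-4.8,-4.8,0] .. [4.8,4.8,3]
lo = A.lo+B.lo = [10.9-4.8, -4.2-4.8, -6.7+0] = [6.100,-9.000,-6.700]
hi = A.hi+B.hi = [16.7+4.8, 1.6+4.8, -0.9+3] = [21.500,6.400,2.100]
diag = √(15.4²+15.4²+8.8²) = √551.76 = 23.490

min=[6.100,-9.000,-6.700] max=[21.500,6.400,2.100] diag=23.490


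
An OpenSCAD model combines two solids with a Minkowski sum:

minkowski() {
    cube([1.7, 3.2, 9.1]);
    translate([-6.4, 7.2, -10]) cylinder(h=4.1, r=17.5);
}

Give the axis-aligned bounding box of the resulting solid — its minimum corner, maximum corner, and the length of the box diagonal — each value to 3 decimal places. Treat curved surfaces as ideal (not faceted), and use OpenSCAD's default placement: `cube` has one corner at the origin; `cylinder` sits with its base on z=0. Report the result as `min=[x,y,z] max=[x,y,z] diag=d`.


min=[-23.900,-10.300,-10.000] max=[12.800,27.900,3.200] diag=54.593

A = translate([-6.4, 7.2, -10]) cylinder(h=4.1, r=17.5) → bbox [-23.9,-10.3,-10] .. [11.1,24.7,-5.9]
B = cube([1.7, 3.2, 9.1]) → bbox [0,0,0] .. [1.7,3.2,9.1]
lo = A.lo+B.lo = [-23.9+0, -10.3+0, -10+0] = [-23.900,-10.300,-10.000]
hi = A.hi+B.hi = [11.1+1.7, 24.7+3.2, -5.9+9.1] = [12.800,27.900,3.200]
diag = √(36.7²+38.2²+13.2²) = √2980.37 = 54.593


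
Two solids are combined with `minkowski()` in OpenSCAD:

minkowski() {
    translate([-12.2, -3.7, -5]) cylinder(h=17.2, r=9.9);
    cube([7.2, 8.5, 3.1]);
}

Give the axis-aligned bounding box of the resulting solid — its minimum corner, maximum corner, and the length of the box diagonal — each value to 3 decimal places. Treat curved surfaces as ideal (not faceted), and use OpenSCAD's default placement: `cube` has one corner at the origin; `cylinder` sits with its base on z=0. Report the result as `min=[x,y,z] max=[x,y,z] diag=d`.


A = translate([-12.2, -3.7, -5]) cylinder(h=17.2, r=9.9) → bbox [-22.1,-13.6,-5] .. [-2.3,6.2,12.2]
B = cube([7.2, 8.5, 3.1]) → bbox [0,0,0] .. [7.2,8.5,3.1]
lo = A.lo+B.lo = [-22.1+0, -13.6+0, -5+0] = [-22.100,-13.600,-5.000]
hi = A.hi+B.hi = [-2.3+7.2, 6.2+8.5, 12.2+3.1] = [4.900,14.700,15.300]
diag = √(27²+28.3²+20.3²) = √1941.98 = 44.068

min=[-22.100,-13.600,-5.000] max=[4.900,14.700,15.300] diag=44.068


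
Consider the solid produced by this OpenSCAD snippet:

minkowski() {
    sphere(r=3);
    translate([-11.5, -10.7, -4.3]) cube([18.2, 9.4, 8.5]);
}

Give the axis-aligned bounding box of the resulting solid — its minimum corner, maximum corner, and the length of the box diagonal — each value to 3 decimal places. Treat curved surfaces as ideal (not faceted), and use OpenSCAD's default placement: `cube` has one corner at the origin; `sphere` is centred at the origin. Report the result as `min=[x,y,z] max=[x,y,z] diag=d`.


A = translate([-11.5, -10.7, -4.3]) cube([18.2, 9.4, 8.5]) → bbox [-11.5,-10.7,-4.3] .. [6.7,-1.3,4.2]
B = sphere(r=3) → bbox [-3,-3,-3] .. [3,3,3]
lo = A.lo+B.lo = [-11.5-3, -10.7-3, -4.3-3] = [-14.500,-13.700,-7.300]
hi = A.hi+B.hi = [6.7+3, -1.3+3, 4.2+3] = [9.700,1.700,7.200]
diag = √(24.2²+15.4²+14.5²) = √1033.05 = 32.141

min=[-14.500,-13.700,-7.300] max=[9.700,1.700,7.200] diag=32.141


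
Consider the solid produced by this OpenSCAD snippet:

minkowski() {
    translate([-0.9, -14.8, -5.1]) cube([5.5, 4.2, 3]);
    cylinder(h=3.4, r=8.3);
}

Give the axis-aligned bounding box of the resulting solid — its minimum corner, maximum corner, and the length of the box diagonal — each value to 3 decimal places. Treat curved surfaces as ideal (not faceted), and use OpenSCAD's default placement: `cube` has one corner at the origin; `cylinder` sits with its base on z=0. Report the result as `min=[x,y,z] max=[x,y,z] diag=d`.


A = translate([-0.9, -14.8, -5.1]) cube([5.5, 4.2, 3]) → bbox [-0.9,-14.8,-5.1] .. [4.6,-10.6,-2.1]
B = cylinder(h=3.4, r=8.3) → bbox [-8.3,-8.3,0] .. [8.3,8.3,3.4]
lo = A.lo+B.lo = [-0.9-8.3, -14.8-8.3, -5.1+0] = [-9.200,-23.100,-5.100]
hi = A.hi+B.hi = [4.6+8.3, -10.6+8.3, -2.1+3.4] = [12.900,-2.300,1.300]
diag = √(22.1²+20.8²+6.4²) = √962.01 = 31.016

min=[-9.200,-23.100,-5.100] max=[12.900,-2.300,1.300] diag=31.016


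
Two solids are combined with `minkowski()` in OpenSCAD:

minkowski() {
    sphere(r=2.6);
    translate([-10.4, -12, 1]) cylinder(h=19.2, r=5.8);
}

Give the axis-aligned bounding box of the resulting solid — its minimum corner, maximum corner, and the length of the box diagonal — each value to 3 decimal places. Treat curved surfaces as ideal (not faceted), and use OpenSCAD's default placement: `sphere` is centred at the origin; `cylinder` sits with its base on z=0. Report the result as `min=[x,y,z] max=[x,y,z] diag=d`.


A = translate([-10.4, -12, 1]) cylinder(h=19.2, r=5.8) → bbox [-16.2,-17.8,1] .. [-4.6,-6.2,20.2]
B = sphere(r=2.6) → bbox [-2.6,-2.6,-2.6] .. [2.6,2.6,2.6]
lo = A.lo+B.lo = [-16.2-2.6, -17.8-2.6, 1-2.6] = [-18.800,-20.400,-1.600]
hi = A.hi+B.hi = [-4.6+2.6, -6.2+2.6, 20.2+2.6] = [-2.000,-3.600,22.800]
diag = √(16.8²+16.8²+24.4²) = √1159.84 = 34.056

min=[-18.800,-20.400,-1.600] max=[-2.000,-3.600,22.800] diag=34.056


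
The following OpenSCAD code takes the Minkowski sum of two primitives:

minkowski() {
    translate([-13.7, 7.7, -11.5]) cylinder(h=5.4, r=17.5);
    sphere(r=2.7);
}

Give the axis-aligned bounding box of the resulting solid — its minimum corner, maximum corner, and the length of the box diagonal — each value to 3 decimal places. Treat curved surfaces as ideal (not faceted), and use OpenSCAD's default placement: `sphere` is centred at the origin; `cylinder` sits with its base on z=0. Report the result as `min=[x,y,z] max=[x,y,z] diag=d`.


A = translate([-13.7, 7.7, -11.5]) cylinder(h=5.4, r=17.5) → bbox [-31.2,-9.8,-11.5] .. [3.8,25.2,-6.1]
B = sphere(r=2.7) → bbox [-2.7,-2.7,-2.7] .. [2.7,2.7,2.7]
lo = A.lo+B.lo = [-31.2-2.7, -9.8-2.7, -11.5-2.7] = [-33.900,-12.500,-14.200]
hi = A.hi+B.hi = [3.8+2.7, 25.2+2.7, -6.1+2.7] = [6.500,27.900,-3.400]
diag = √(40.4²+40.4²+10.8²) = √3380.96 = 58.146

min=[-33.900,-12.500,-14.200] max=[6.500,27.900,-3.400] diag=58.146


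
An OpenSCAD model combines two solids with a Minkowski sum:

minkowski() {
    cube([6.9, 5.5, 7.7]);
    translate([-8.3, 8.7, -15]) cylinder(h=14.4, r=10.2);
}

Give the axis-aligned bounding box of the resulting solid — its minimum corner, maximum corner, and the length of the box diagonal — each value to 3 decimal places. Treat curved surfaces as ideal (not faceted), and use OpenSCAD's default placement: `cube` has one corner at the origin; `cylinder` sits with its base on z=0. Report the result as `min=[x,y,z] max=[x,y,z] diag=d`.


A = translate([-8.3, 8.7, -15]) cylinder(h=14.4, r=10.2) → bbox [-18.5,-1.5,-15] .. [1.9,18.9,-0.6]
B = cube([6.9, 5.5, 7.7]) → bbox [0,0,0] .. [6.9,5.5,7.7]
lo = A.lo+B.lo = [-18.5+0, -1.5+0, -15+0] = [-18.500,-1.500,-15.000]
hi = A.hi+B.hi = [1.9+6.9, 18.9+5.5, -0.6+7.7] = [8.800,24.400,7.100]
diag = √(27.3²+25.9²+22.1²) = √1904.51 = 43.641

min=[-18.500,-1.500,-15.000] max=[8.800,24.400,7.100] diag=43.641


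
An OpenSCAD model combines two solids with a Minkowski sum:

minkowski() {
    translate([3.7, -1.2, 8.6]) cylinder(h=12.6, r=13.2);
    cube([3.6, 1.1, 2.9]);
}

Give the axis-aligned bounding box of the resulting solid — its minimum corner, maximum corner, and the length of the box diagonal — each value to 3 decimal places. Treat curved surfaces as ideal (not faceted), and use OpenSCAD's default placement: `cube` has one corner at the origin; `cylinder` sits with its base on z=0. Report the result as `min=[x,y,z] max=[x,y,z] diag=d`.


A = translate([3.7, -1.2, 8.6]) cylinder(h=12.6, r=13.2) → bbox [-9.5,-14.4,8.6] .. [16.9,12,21.2]
B = cube([3.6, 1.1, 2.9]) → bbox [0,0,0] .. [3.6,1.1,2.9]
lo = A.lo+B.lo = [-9.5+0, -14.4+0, 8.6+0] = [-9.500,-14.400,8.600]
hi = A.hi+B.hi = [16.9+3.6, 12+1.1, 21.2+2.9] = [20.500,13.100,24.100]
diag = √(30²+27.5²+15.5²) = √1896.5 = 43.549

min=[-9.500,-14.400,8.600] max=[20.500,13.100,24.100] diag=43.549


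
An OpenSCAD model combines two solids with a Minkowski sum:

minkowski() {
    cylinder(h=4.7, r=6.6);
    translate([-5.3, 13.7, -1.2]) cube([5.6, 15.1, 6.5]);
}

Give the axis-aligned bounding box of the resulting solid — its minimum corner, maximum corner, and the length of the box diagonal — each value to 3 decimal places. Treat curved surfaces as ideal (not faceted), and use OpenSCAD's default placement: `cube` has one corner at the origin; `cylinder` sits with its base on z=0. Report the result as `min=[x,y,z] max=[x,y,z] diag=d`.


min=[-11.900,7.100,-1.200] max=[6.900,35.400,10.000] diag=35.774

A = translate([-5.3, 13.7, -1.2]) cube([5.6, 15.1, 6.5]) → bbox [-5.3,13.7,-1.2] .. [0.3,28.8,5.3]
B = cylinder(h=4.7, r=6.6) → bbox [-6.6,-6.6,0] .. [6.6,6.6,4.7]
lo = A.lo+B.lo = [-5.3-6.6, 13.7-6.6, -1.2+0] = [-11.900,7.100,-1.200]
hi = A.hi+B.hi = [0.3+6.6, 28.8+6.6, 5.3+4.7] = [6.900,35.400,10.000]
diag = √(18.8²+28.3²+11.2²) = √1279.77 = 35.774


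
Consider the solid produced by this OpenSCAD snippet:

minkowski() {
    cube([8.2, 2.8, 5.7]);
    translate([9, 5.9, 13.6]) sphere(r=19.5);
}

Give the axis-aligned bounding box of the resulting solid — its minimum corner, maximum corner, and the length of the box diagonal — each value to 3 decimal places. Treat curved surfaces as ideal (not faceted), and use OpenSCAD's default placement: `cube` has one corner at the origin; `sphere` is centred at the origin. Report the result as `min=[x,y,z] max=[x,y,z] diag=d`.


A = translate([9, 5.9, 13.6]) sphere(r=19.5) → bbox [-10.5,-13.6,-5.9] .. [28.5,25.4,33.1]
B = cube([8.2, 2.8, 5.7]) → bbox [0,0,0] .. [8.2,2.8,5.7]
lo = A.lo+B.lo = [-10.5+0, -13.6+0, -5.9+0] = [-10.500,-13.600,-5.900]
hi = A.hi+B.hi = [28.5+8.2, 25.4+2.8, 33.1+5.7] = [36.700,28.200,38.800]
diag = √(47.2²+41.8²+44.7²) = √5973.17 = 77.286

min=[-10.500,-13.600,-5.900] max=[36.700,28.200,38.800] diag=77.286


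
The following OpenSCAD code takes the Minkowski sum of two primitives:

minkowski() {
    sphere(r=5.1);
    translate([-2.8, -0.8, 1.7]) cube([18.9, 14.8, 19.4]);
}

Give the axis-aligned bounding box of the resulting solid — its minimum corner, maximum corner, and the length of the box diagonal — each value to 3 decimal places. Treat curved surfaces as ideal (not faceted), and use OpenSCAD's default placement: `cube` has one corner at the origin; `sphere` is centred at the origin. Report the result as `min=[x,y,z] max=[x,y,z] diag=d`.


min=[-7.900,-5.900,-3.400] max=[21.200,19.100,26.200] diag=48.456

A = translate([-2.8, -0.8, 1.7]) cube([18.9, 14.8, 19.4]) → bbox [-2.8,-0.8,1.7] .. [16.1,14,21.1]
B = sphere(r=5.1) → bbox [-5.1,-5.1,-5.1] .. [5.1,5.1,5.1]
lo = A.lo+B.lo = [-2.8-5.1, -0.8-5.1, 1.7-5.1] = [-7.900,-5.900,-3.400]
hi = A.hi+B.hi = [16.1+5.1, 14+5.1, 21.1+5.1] = [21.200,19.100,26.200]
diag = √(29.1²+25²+29.6²) = √2347.97 = 48.456


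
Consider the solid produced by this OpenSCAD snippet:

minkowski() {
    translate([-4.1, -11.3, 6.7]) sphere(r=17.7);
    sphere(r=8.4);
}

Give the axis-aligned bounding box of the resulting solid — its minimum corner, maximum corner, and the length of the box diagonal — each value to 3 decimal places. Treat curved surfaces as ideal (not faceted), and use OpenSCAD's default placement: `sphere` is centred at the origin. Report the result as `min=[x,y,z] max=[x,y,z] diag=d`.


A = translate([-4.1, -11.3, 6.7]) sphere(r=17.7) → bbox [-21.8,-29,-11] .. [13.6,6.4,24.4]
B = sphere(r=8.4) → bbox [-8.4,-8.4,-8.4] .. [8.4,8.4,8.4]
lo = A.lo+B.lo = [-21.8-8.4, -29-8.4, -11-8.4] = [-30.200,-37.400,-19.400]
hi = A.hi+B.hi = [13.6+8.4, 6.4+8.4, 24.4+8.4] = [22.000,14.800,32.800]
diag = √(52.2²+52.2²+52.2²) = √8174.52 = 90.413

min=[-30.200,-37.400,-19.400] max=[22.000,14.800,32.800] diag=90.413


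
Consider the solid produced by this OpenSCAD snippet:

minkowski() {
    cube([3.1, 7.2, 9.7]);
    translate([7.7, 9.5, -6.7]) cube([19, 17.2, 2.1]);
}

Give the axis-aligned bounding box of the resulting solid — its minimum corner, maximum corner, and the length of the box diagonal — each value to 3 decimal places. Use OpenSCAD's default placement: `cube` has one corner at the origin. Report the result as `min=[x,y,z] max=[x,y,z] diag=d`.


min=[7.700,9.500,-6.700] max=[29.800,33.900,5.100] diag=34.972

A = translate([7.7, 9.5, -6.7]) cube([19, 17.2, 2.1]) → bbox [7.7,9.5,-6.7] .. [26.7,26.7,-4.6]
B = cube([3.1, 7.2, 9.7]) → bbox [0,0,0] .. [3.1,7.2,9.7]
lo = A.lo+B.lo = [7.7+0, 9.5+0, -6.7+0] = [7.700,9.500,-6.700]
hi = A.hi+B.hi = [26.7+3.1, 26.7+7.2, -4.6+9.7] = [29.800,33.900,5.100]
diag = √(22.1²+24.4²+11.8²) = √1223.01 = 34.972
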